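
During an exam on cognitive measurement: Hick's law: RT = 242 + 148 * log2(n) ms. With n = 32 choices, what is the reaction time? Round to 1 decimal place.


RT = 242 + 148 * log2(32)
log2(32) = 5.0
RT = 242 + 148 * 5.0
= 242 + 740.0
= 982.0 ms


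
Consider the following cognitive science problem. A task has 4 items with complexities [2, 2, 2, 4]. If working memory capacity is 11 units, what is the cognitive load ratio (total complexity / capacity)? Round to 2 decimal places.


Total complexity = 2 + 2 + 2 + 4 = 10
Load = total / capacity = 10 / 11
= 0.91


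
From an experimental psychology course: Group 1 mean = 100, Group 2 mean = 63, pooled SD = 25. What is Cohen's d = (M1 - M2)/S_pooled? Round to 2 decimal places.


Cohen's d = (M1 - M2) / S_pooled
= (100 - 63) / 25
= 37 / 25
= 1.48


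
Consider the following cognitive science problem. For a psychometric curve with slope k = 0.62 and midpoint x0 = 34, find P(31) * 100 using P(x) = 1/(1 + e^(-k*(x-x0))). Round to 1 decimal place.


P(x) = 1/(1 + e^(-0.62*(31 - 34)))
Exponent = -0.62 * -3 = 1.86
e^(1.86) = 6.423737
P = 1/(1 + 6.423737) = 0.134703
Percentage = 13.5


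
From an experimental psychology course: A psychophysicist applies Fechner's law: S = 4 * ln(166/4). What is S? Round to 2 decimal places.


S = 4 * ln(166/4)
I/I0 = 41.5
ln(41.5) = 3.7257
S = 4 * 3.7257
= 14.90


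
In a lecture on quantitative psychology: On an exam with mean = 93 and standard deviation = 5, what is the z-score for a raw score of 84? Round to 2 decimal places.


z = (X - mu) / sigma
= (84 - 93) / 5
= -9 / 5
= -1.80


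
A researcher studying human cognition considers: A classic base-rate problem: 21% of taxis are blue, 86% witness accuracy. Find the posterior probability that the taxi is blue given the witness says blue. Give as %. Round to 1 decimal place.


P(blue | says blue) = P(says blue | blue)*P(blue) / [P(says blue | blue)*P(blue) + P(says blue | not blue)*P(not blue)]
Numerator = 0.86 * 0.21 = 0.1806
False identification = 0.14 * 0.79 = 0.1106
P = 0.1806 / (0.1806 + 0.1106)
= 0.1806 / 0.2912
As percentage = 62.0


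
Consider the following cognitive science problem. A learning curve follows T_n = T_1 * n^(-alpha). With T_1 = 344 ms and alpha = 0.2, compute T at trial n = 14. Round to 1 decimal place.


T_n = 344 * 14^(-0.2)
14^(-0.2) = 0.589895
T_n = 344 * 0.589895
= 202.9 ms


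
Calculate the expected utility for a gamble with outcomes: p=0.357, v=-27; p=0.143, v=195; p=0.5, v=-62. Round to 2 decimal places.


EU = sum(p_i * v_i)
0.357 * -27 = -9.639
0.143 * 195 = 27.885
0.5 * -62 = -31.0
EU = -9.639 + 27.885 + -31.0
= -12.75


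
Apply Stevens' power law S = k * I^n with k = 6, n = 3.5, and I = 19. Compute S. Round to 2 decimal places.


S = 6 * 19^3.5
19^3.5 = 29897.6879
S = 6 * 29897.6879
= 179386.13


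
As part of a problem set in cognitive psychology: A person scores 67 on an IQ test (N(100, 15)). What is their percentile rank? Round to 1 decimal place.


z = (IQ - mean) / SD
z = (67 - 100) / 15 = -2.2
Percentile = Phi(-2.2) * 100
Phi(-2.2) = 0.013903
= 1.4


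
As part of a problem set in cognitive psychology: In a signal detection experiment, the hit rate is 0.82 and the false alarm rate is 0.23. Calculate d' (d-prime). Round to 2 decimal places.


d' = z(HR) - z(FAR)
z(0.82) = 0.9154
z(0.23) = -0.7388
d' = 0.9154 - -0.7388
= 1.65


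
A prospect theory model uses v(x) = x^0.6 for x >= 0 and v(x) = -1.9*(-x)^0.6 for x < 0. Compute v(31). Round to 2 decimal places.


Since x = 31 >= 0, use v(x) = x^0.6
31^0.6 = 7.849
v(31) = 7.85


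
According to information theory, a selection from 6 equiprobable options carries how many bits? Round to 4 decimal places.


H = log2(n)
H = log2(6)
= 2.5850


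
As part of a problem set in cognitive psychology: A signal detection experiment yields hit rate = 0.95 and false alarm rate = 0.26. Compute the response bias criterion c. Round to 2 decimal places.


c = -0.5 * (z(HR) + z(FAR))
z(0.95) = 1.6449
z(0.26) = -0.6433
c = -0.5 * (1.6449 + -0.6433)
= -0.5 * 1.0016
= -0.50


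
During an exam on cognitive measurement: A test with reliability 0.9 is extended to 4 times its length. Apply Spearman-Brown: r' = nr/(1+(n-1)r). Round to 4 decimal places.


r_new = n*r / (1 + (n-1)*r)
Numerator = 4 * 0.9 = 3.6
Denominator = 1 + 3 * 0.9 = 3.7
r_new = 3.6 / 3.7
= 0.9730


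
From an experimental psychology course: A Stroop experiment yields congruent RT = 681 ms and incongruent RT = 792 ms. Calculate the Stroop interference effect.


Stroop effect = RT(incongruent) - RT(congruent)
= 792 - 681
= 111 ms


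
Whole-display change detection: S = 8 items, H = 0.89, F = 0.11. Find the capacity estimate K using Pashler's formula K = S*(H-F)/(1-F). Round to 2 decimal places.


K = S * (H - F) / (1 - F)
H - F = 0.78
1 - F = 0.89
K = 8 * 0.78 / 0.89
= 7.01


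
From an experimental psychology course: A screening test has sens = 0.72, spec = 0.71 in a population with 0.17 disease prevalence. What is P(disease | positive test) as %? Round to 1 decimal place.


PPV = (sens * prev) / (sens * prev + (1-spec) * (1-prev))
Numerator = 0.72 * 0.17 = 0.1224
P(positive and no disease) = (1 - spec) * (1 - prev) = (1 - 0.71) * (1 - 0.17) = 0.2407
Denominator = 0.1224 + 0.2407 = 0.3631
PPV = 0.1224 / 0.3631 = 0.337097
As percentage = 33.7


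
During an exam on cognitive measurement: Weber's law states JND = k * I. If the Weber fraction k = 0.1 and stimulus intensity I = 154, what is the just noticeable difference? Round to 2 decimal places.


JND = k * I
JND = 0.1 * 154
= 15.40


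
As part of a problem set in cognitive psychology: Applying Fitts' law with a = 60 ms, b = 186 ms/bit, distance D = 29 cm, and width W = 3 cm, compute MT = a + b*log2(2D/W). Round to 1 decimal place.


MT = 60 + 186 * log2(2*29/3)
2D/W = 19.333333
log2(19.333333) = 4.273
MT = 60 + 186 * 4.273
= 854.8 ms


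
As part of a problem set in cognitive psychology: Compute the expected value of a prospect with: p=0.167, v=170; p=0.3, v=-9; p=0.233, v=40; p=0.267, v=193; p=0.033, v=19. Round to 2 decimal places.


EU = sum(p_i * v_i)
0.167 * 170 = 28.39
0.3 * -9 = -2.7
0.233 * 40 = 9.32
0.267 * 193 = 51.531
0.033 * 19 = 0.627
EU = 28.39 + -2.7 + 9.32 + 51.531 + 0.627
= 87.17


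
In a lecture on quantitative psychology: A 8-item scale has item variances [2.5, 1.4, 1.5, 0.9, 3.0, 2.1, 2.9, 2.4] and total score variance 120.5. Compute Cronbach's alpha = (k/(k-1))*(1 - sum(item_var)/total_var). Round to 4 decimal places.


alpha = (k/(k-1)) * (1 - sum(s_i^2)/s_total^2)
sum(item variances) = 16.7
k/(k-1) = 8/7 = 1.142857
1 - 16.7/120.5 = 1 - 0.138589 = 0.861411
alpha = 1.142857 * 0.861411
= 0.9845


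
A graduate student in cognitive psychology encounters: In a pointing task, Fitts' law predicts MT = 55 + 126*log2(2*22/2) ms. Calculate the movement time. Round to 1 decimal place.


MT = 55 + 126 * log2(2*22/2)
2D/W = 22.0
log2(22.0) = 4.4594
MT = 55 + 126 * 4.4594
= 616.9 ms


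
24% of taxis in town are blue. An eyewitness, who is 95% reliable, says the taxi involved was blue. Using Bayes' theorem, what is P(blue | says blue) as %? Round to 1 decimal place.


P(blue | says blue) = P(says blue | blue)*P(blue) / [P(says blue | blue)*P(blue) + P(says blue | not blue)*P(not blue)]
Numerator = 0.95 * 0.24 = 0.228
False identification = 0.05 * 0.76 = 0.038
P = 0.228 / (0.228 + 0.038)
= 0.228 / 0.266
As percentage = 85.7


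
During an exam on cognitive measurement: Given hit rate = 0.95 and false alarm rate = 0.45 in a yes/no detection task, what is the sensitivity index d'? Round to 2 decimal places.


d' = z(HR) - z(FAR)
z(0.95) = 1.6449
z(0.45) = -0.1257
d' = 1.6449 - -0.1257
= 1.77


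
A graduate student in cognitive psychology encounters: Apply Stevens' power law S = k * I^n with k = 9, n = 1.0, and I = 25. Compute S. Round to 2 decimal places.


S = 9 * 25^1.0
25^1.0 = 25.0
S = 9 * 25.0
= 225.00


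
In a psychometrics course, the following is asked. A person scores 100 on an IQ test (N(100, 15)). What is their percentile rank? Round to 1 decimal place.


z = (IQ - mean) / SD
z = (100 - 100) / 15 = 0.0
Percentile = Phi(0.0) * 100
Phi(0.0) = 0.5
= 50.0


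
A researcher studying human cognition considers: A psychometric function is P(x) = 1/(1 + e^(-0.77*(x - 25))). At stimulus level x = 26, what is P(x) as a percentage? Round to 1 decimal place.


P(x) = 1/(1 + e^(-0.77*(26 - 25)))
Exponent = -0.77 * 1 = -0.77
e^(-0.77) = 0.463013
P = 1/(1 + 0.463013) = 0.683521
Percentage = 68.4


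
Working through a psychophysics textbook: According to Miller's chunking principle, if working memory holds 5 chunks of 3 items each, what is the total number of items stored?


Total items = chunks * items_per_chunk
= 5 * 3
= 15


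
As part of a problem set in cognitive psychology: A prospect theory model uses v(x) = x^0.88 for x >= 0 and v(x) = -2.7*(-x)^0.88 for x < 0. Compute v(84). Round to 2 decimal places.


Since x = 84 >= 0, use v(x) = x^0.88
84^0.88 = 49.3589
v(84) = 49.36


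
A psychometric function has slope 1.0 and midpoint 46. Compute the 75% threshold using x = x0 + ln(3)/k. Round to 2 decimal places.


At P = 0.75: 0.75 = 1/(1 + e^(-k*(x-x0)))
Solving: e^(-k*(x-x0)) = 1/3
x = x0 + ln(3)/k
ln(3) = 1.0986
x = 46 + 1.0986/1.0
= 46 + 1.0986
= 47.10


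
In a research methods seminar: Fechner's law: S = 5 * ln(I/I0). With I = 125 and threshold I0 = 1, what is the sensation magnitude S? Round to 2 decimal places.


S = 5 * ln(125/1)
I/I0 = 125.0
ln(125.0) = 4.8283
S = 5 * 4.8283
= 24.14


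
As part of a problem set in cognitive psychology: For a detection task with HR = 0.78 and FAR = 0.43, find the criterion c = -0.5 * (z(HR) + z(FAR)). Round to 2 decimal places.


c = -0.5 * (z(HR) + z(FAR))
z(0.78) = 0.7722
z(0.43) = -0.1764
c = -0.5 * (0.7722 + -0.1764)
= -0.5 * 0.5958
= -0.30


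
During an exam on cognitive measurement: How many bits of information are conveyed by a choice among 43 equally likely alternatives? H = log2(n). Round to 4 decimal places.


H = log2(n)
H = log2(43)
= 5.4263


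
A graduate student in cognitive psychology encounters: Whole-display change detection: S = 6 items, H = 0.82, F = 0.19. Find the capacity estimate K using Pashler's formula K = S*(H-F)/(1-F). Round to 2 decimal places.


K = S * (H - F) / (1 - F)
H - F = 0.63
1 - F = 0.81
K = 6 * 0.63 / 0.81
= 4.67


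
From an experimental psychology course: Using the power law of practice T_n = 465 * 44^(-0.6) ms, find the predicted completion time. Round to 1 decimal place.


T_n = 465 * 44^(-0.6)
44^(-0.6) = 0.103259
T_n = 465 * 0.103259
= 48.0 ms


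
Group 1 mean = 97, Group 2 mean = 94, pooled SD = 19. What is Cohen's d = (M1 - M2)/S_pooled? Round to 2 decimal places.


Cohen's d = (M1 - M2) / S_pooled
= (97 - 94) / 19
= 3 / 19
= 0.16


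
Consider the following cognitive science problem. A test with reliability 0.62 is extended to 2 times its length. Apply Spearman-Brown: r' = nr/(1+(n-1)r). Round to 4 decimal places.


r_new = n*r / (1 + (n-1)*r)
Numerator = 2 * 0.62 = 1.24
Denominator = 1 + 1 * 0.62 = 1.62
r_new = 1.24 / 1.62
= 0.7654


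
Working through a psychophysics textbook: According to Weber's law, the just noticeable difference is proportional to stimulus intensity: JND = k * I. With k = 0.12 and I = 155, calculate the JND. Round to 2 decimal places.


JND = k * I
JND = 0.12 * 155
= 18.60


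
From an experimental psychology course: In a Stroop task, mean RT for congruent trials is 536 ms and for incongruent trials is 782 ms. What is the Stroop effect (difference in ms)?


Stroop effect = RT(incongruent) - RT(congruent)
= 782 - 536
= 246 ms


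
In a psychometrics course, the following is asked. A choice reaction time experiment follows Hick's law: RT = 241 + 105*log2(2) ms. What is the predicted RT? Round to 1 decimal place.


RT = 241 + 105 * log2(2)
log2(2) = 1.0
RT = 241 + 105 * 1.0
= 241 + 105.0
= 346.0 ms


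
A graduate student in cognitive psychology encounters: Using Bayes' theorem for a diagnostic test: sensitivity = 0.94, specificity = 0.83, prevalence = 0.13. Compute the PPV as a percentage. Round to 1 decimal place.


PPV = (sens * prev) / (sens * prev + (1-spec) * (1-prev))
Numerator = 0.94 * 0.13 = 0.1222
P(positive and no disease) = (1 - spec) * (1 - prev) = (1 - 0.83) * (1 - 0.13) = 0.1479
Denominator = 0.1222 + 0.1479 = 0.2701
PPV = 0.1222 / 0.2701 = 0.452425
As percentage = 45.2


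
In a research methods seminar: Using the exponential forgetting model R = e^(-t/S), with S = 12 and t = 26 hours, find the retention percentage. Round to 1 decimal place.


R = e^(-t/S)
-t/S = -26/12 = -2.166667
R = e^(-2.166667) = 0.114559
Percentage = 0.114559 * 100
= 11.5


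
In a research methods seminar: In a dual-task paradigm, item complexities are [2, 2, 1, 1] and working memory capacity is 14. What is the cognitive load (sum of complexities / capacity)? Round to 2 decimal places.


Total complexity = 2 + 2 + 1 + 1 = 6
Load = total / capacity = 6 / 14
= 0.43


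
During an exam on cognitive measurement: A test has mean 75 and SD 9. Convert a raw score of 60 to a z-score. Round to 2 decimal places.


z = (X - mu) / sigma
= (60 - 75) / 9
= -15 / 9
= -1.67


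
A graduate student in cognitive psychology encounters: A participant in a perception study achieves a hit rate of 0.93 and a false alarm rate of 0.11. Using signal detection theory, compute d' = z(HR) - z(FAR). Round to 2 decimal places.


d' = z(HR) - z(FAR)
z(0.93) = 1.4758
z(0.11) = -1.2265
d' = 1.4758 - -1.2265
= 2.70


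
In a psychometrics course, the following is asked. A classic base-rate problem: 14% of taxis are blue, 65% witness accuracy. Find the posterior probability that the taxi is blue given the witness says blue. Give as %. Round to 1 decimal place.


P(blue | says blue) = P(says blue | blue)*P(blue) / [P(says blue | blue)*P(blue) + P(says blue | not blue)*P(not blue)]
Numerator = 0.65 * 0.14 = 0.091
False identification = 0.35 * 0.86 = 0.301
P = 0.091 / (0.091 + 0.301)
= 0.091 / 0.392
As percentage = 23.2


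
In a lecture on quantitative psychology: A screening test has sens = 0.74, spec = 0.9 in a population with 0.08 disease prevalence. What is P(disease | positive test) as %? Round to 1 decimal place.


PPV = (sens * prev) / (sens * prev + (1-spec) * (1-prev))
Numerator = 0.74 * 0.08 = 0.0592
P(positive and no disease) = (1 - spec) * (1 - prev) = (1 - 0.9) * (1 - 0.08) = 0.092
Denominator = 0.0592 + 0.092 = 0.1512
PPV = 0.0592 / 0.1512 = 0.391534
As percentage = 39.2


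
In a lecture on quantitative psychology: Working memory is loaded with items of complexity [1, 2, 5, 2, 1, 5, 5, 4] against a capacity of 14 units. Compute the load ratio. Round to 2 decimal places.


Total complexity = 1 + 2 + 5 + 2 + 1 + 5 + 5 + 4 = 25
Load = total / capacity = 25 / 14
= 1.79


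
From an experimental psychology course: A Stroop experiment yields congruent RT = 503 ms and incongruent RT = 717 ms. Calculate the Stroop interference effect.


Stroop effect = RT(incongruent) - RT(congruent)
= 717 - 503
= 214 ms


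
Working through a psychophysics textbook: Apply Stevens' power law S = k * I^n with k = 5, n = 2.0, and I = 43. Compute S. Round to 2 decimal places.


S = 5 * 43^2.0
43^2.0 = 1849.0
S = 5 * 1849.0
= 9245.00


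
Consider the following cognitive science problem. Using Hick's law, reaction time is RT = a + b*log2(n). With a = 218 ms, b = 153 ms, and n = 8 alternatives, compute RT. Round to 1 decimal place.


RT = 218 + 153 * log2(8)
log2(8) = 3.0
RT = 218 + 153 * 3.0
= 218 + 459.0
= 677.0 ms


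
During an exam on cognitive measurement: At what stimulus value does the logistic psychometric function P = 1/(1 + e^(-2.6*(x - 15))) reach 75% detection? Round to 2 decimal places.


At P = 0.75: 0.75 = 1/(1 + e^(-k*(x-x0)))
Solving: e^(-k*(x-x0)) = 1/3
x = x0 + ln(3)/k
ln(3) = 1.0986
x = 15 + 1.0986/2.6
= 15 + 0.4225
= 15.42


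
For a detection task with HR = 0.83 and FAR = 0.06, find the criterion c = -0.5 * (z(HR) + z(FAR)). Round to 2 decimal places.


c = -0.5 * (z(HR) + z(FAR))
z(0.83) = 0.9542
z(0.06) = -1.5548
c = -0.5 * (0.9542 + -1.5548)
= -0.5 * -0.6006
= 0.30


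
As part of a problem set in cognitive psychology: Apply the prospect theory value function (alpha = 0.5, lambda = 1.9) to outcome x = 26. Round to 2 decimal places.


Since x = 26 >= 0, use v(x) = x^0.5
26^0.5 = 5.099
v(26) = 5.10


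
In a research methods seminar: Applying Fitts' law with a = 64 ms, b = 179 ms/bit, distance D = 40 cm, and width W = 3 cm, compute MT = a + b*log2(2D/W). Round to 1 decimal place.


MT = 64 + 179 * log2(2*40/3)
2D/W = 26.666667
log2(26.666667) = 4.737
MT = 64 + 179 * 4.737
= 911.9 ms


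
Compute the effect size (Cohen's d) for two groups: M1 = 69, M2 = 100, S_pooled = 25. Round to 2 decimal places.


Cohen's d = (M1 - M2) / S_pooled
= (69 - 100) / 25
= -31 / 25
= -1.24


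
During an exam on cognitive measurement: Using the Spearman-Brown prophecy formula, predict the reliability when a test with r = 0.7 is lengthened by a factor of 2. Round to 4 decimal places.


r_new = n*r / (1 + (n-1)*r)
Numerator = 2 * 0.7 = 1.4
Denominator = 1 + 1 * 0.7 = 1.7
r_new = 1.4 / 1.7
= 0.8235


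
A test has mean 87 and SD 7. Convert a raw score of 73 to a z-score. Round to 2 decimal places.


z = (X - mu) / sigma
= (73 - 87) / 7
= -14 / 7
= -2.00


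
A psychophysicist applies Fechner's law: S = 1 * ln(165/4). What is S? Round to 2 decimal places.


S = 1 * ln(165/4)
I/I0 = 41.25
ln(41.25) = 3.7197
S = 1 * 3.7197
= 3.72


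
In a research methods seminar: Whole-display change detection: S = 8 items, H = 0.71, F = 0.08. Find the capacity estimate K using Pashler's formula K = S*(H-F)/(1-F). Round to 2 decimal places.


K = S * (H - F) / (1 - F)
H - F = 0.63
1 - F = 0.92
K = 8 * 0.63 / 0.92
= 5.48


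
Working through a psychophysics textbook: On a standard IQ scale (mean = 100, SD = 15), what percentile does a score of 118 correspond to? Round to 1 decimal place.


z = (IQ - mean) / SD
z = (118 - 100) / 15 = 1.2
Percentile = Phi(1.2) * 100
Phi(1.2) = 0.88493
= 88.5


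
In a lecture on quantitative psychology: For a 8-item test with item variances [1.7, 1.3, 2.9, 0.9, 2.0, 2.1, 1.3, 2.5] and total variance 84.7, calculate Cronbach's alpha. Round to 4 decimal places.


alpha = (k/(k-1)) * (1 - sum(s_i^2)/s_total^2)
sum(item variances) = 14.7
k/(k-1) = 8/7 = 1.142857
1 - 14.7/84.7 = 1 - 0.173554 = 0.826446
alpha = 1.142857 * 0.826446
= 0.9445


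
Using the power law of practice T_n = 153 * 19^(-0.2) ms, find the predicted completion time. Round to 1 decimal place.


T_n = 153 * 19^(-0.2)
19^(-0.2) = 0.554944
T_n = 153 * 0.554944
= 84.9 ms


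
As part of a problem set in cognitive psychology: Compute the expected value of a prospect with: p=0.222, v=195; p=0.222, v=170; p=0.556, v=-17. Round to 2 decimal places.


EU = sum(p_i * v_i)
0.222 * 195 = 43.29
0.222 * 170 = 37.74
0.556 * -17 = -9.452
EU = 43.29 + 37.74 + -9.452
= 71.58


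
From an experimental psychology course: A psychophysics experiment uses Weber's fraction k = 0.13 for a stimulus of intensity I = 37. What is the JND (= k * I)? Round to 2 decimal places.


JND = k * I
JND = 0.13 * 37
= 4.81


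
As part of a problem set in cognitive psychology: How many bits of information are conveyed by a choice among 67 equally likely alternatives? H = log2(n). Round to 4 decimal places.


H = log2(n)
H = log2(67)
= 6.0661


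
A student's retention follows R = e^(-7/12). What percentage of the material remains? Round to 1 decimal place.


R = e^(-t/S)
-t/S = -7/12 = -0.583333
R = e^(-0.583333) = 0.558035
Percentage = 0.558035 * 100
= 55.8


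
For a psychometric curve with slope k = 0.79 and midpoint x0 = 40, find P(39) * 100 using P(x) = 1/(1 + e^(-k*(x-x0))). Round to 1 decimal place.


P(x) = 1/(1 + e^(-0.79*(39 - 40)))
Exponent = -0.79 * -1 = 0.79
e^(0.79) = 2.203396
P = 1/(1 + 2.203396) = 0.312169
Percentage = 31.2


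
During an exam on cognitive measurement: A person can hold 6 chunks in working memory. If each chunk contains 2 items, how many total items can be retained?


Total items = chunks * items_per_chunk
= 6 * 2
= 12


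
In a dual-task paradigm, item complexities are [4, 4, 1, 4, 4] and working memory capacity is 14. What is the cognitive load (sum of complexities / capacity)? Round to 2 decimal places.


Total complexity = 4 + 4 + 1 + 4 + 4 = 17
Load = total / capacity = 17 / 14
= 1.21


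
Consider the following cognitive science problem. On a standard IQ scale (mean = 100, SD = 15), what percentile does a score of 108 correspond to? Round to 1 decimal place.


z = (IQ - mean) / SD
z = (108 - 100) / 15 = 0.5333
Percentile = Phi(0.5333) * 100
Phi(0.5333) = 0.703087
= 70.3


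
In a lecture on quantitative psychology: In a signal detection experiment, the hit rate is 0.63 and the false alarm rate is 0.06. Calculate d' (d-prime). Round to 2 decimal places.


d' = z(HR) - z(FAR)
z(0.63) = 0.3319
z(0.06) = -1.5548
d' = 0.3319 - -1.5548
= 1.89


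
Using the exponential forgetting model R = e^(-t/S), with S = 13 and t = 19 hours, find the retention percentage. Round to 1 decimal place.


R = e^(-t/S)
-t/S = -19/13 = -1.461538
R = e^(-1.461538) = 0.231879
Percentage = 0.231879 * 100
= 23.2


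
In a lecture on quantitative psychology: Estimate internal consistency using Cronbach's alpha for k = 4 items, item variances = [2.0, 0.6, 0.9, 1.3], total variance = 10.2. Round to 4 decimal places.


alpha = (k/(k-1)) * (1 - sum(s_i^2)/s_total^2)
sum(item variances) = 4.8
k/(k-1) = 4/3 = 1.333333
1 - 4.8/10.2 = 1 - 0.470588 = 0.529412
alpha = 1.333333 * 0.529412
= 0.7059


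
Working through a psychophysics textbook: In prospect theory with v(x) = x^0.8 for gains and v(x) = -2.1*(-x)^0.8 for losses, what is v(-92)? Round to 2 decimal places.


Since x = -92 < 0, use v(x) = -lambda*(-x)^alpha
(-x) = 92
92^0.8 = 37.2418
v(-92) = -2.1 * 37.2418
= -78.21


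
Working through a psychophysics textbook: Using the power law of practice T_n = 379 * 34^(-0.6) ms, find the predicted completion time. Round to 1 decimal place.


T_n = 379 * 34^(-0.6)
34^(-0.6) = 0.120535
T_n = 379 * 0.120535
= 45.7 ms


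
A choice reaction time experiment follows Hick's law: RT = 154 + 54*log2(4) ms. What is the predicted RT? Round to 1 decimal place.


RT = 154 + 54 * log2(4)
log2(4) = 2.0
RT = 154 + 54 * 2.0
= 154 + 108.0
= 262.0 ms


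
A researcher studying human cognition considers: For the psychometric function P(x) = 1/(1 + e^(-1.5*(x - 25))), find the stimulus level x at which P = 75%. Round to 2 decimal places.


At P = 0.75: 0.75 = 1/(1 + e^(-k*(x-x0)))
Solving: e^(-k*(x-x0)) = 1/3
x = x0 + ln(3)/k
ln(3) = 1.0986
x = 25 + 1.0986/1.5
= 25 + 0.7324
= 25.73


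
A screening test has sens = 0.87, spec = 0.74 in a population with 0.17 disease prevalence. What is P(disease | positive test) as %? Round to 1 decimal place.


PPV = (sens * prev) / (sens * prev + (1-spec) * (1-prev))
Numerator = 0.87 * 0.17 = 0.1479
P(positive and no disease) = (1 - spec) * (1 - prev) = (1 - 0.74) * (1 - 0.17) = 0.2158
Denominator = 0.1479 + 0.2158 = 0.3637
PPV = 0.1479 / 0.3637 = 0.406654
As percentage = 40.7


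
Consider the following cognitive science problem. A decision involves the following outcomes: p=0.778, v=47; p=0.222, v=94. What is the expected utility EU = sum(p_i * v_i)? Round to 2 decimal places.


EU = sum(p_i * v_i)
0.778 * 47 = 36.566
0.222 * 94 = 20.868
EU = 36.566 + 20.868
= 57.43


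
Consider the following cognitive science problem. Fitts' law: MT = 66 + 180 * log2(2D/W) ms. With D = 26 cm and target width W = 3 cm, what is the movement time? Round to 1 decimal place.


MT = 66 + 180 * log2(2*26/3)
2D/W = 17.333333
log2(17.333333) = 4.1155
MT = 66 + 180 * 4.1155
= 806.8 ms


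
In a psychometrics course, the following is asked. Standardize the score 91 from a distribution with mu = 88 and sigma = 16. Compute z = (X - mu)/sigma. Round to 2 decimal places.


z = (X - mu) / sigma
= (91 - 88) / 16
= 3 / 16
= 0.19


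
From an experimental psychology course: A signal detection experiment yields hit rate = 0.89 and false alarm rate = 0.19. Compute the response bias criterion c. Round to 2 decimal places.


c = -0.5 * (z(HR) + z(FAR))
z(0.89) = 1.2265
z(0.19) = -0.8779
c = -0.5 * (1.2265 + -0.8779)
= -0.5 * 0.3486
= -0.17


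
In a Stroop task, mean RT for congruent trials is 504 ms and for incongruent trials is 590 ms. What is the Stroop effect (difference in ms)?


Stroop effect = RT(incongruent) - RT(congruent)
= 590 - 504
= 86 ms


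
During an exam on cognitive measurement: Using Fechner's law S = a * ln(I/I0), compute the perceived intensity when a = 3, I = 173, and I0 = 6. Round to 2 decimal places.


S = 3 * ln(173/6)
I/I0 = 28.833333
ln(28.833333) = 3.3615
S = 3 * 3.3615
= 10.08


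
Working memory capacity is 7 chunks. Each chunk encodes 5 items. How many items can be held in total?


Total items = chunks * items_per_chunk
= 7 * 5
= 35


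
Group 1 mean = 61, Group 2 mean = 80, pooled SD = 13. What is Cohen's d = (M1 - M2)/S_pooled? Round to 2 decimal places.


Cohen's d = (M1 - M2) / S_pooled
= (61 - 80) / 13
= -19 / 13
= -1.46


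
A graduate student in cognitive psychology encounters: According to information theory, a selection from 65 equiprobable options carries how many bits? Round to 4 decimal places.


H = log2(n)
H = log2(65)
= 6.0224


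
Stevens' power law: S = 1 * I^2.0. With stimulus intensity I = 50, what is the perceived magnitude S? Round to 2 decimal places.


S = 1 * 50^2.0
50^2.0 = 2500.0
S = 1 * 2500.0
= 2500.00


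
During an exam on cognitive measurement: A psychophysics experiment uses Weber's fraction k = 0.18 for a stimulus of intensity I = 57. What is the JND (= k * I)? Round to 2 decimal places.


JND = k * I
JND = 0.18 * 57
= 10.26


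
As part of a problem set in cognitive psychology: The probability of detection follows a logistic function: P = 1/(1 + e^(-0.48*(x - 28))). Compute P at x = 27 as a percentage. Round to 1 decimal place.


P(x) = 1/(1 + e^(-0.48*(27 - 28)))
Exponent = -0.48 * -1 = 0.48
e^(0.48) = 1.616074
P = 1/(1 + 1.616074) = 0.382252
Percentage = 38.2


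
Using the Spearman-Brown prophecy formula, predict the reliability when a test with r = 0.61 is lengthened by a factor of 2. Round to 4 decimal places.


r_new = n*r / (1 + (n-1)*r)
Numerator = 2 * 0.61 = 1.22
Denominator = 1 + 1 * 0.61 = 1.61
r_new = 1.22 / 1.61
= 0.7578


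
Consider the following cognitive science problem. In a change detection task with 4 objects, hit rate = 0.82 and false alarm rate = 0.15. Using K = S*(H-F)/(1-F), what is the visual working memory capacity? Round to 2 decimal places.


K = S * (H - F) / (1 - F)
H - F = 0.67
1 - F = 0.85
K = 4 * 0.67 / 0.85
= 3.15


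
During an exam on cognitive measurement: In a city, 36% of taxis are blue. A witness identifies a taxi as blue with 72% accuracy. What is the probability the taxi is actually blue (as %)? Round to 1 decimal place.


P(blue | says blue) = P(says blue | blue)*P(blue) / [P(says blue | blue)*P(blue) + P(says blue | not blue)*P(not blue)]
Numerator = 0.72 * 0.36 = 0.2592
False identification = 0.28 * 0.64 = 0.1792
P = 0.2592 / (0.2592 + 0.1792)
= 0.2592 / 0.4384
As percentage = 59.1


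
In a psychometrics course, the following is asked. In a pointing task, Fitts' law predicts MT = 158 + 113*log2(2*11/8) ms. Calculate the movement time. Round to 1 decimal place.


MT = 158 + 113 * log2(2*11/8)
2D/W = 2.75
log2(2.75) = 1.4594
MT = 158 + 113 * 1.4594
= 322.9 ms


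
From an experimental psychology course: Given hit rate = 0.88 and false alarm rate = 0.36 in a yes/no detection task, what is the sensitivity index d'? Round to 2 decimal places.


d' = z(HR) - z(FAR)
z(0.88) = 1.175
z(0.36) = -0.3585
d' = 1.175 - -0.3585
= 1.53


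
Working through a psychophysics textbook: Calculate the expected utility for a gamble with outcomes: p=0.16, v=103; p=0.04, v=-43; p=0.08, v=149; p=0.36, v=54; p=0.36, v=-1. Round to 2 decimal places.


EU = sum(p_i * v_i)
0.16 * 103 = 16.48
0.04 * -43 = -1.72
0.08 * 149 = 11.92
0.36 * 54 = 19.44
0.36 * -1 = -0.36
EU = 16.48 + -1.72 + 11.92 + 19.44 + -0.36
= 45.76


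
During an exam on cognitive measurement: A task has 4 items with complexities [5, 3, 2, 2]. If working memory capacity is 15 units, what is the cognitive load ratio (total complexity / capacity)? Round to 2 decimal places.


Total complexity = 5 + 3 + 2 + 2 = 12
Load = total / capacity = 12 / 15
= 0.80


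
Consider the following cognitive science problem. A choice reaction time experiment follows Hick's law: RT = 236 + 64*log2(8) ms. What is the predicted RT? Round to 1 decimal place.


RT = 236 + 64 * log2(8)
log2(8) = 3.0
RT = 236 + 64 * 3.0
= 236 + 192.0
= 428.0 ms


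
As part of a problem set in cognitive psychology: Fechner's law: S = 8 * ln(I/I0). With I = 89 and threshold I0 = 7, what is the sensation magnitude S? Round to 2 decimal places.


S = 8 * ln(89/7)
I/I0 = 12.714286
ln(12.714286) = 2.5427
S = 8 * 2.5427
= 20.34


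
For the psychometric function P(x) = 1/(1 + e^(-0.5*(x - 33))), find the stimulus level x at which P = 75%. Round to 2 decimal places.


At P = 0.75: 0.75 = 1/(1 + e^(-k*(x-x0)))
Solving: e^(-k*(x-x0)) = 1/3
x = x0 + ln(3)/k
ln(3) = 1.0986
x = 33 + 1.0986/0.5
= 33 + 2.1972
= 35.20


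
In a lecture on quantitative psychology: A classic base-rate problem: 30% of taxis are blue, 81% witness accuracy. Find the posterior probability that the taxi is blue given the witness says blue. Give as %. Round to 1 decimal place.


P(blue | says blue) = P(says blue | blue)*P(blue) / [P(says blue | blue)*P(blue) + P(says blue | not blue)*P(not blue)]
Numerator = 0.81 * 0.3 = 0.243
False identification = 0.19 * 0.7 = 0.133
P = 0.243 / (0.243 + 0.133)
= 0.243 / 0.376
As percentage = 64.6


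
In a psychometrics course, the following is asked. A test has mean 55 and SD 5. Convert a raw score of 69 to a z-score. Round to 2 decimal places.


z = (X - mu) / sigma
= (69 - 55) / 5
= 14 / 5
= 2.80


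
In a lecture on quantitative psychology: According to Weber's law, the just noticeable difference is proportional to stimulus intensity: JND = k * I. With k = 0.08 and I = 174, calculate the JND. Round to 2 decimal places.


JND = k * I
JND = 0.08 * 174
= 13.92


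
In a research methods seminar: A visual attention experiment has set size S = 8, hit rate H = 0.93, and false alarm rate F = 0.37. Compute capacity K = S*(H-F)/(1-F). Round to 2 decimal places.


K = S * (H - F) / (1 - F)
H - F = 0.56
1 - F = 0.63
K = 8 * 0.56 / 0.63
= 7.11


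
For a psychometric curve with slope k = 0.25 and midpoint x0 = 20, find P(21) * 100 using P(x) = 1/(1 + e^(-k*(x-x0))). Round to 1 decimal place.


P(x) = 1/(1 + e^(-0.25*(21 - 20)))
Exponent = -0.25 * 1 = -0.25
e^(-0.25) = 0.778801
P = 1/(1 + 0.778801) = 0.562176
Percentage = 56.2


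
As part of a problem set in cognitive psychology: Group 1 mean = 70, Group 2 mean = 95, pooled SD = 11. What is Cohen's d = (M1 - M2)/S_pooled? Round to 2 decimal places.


Cohen's d = (M1 - M2) / S_pooled
= (70 - 95) / 11
= -25 / 11
= -2.27


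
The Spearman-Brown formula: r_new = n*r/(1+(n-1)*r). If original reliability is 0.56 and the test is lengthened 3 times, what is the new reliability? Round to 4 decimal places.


r_new = n*r / (1 + (n-1)*r)
Numerator = 3 * 0.56 = 1.68
Denominator = 1 + 2 * 0.56 = 2.12
r_new = 1.68 / 2.12
= 0.7925


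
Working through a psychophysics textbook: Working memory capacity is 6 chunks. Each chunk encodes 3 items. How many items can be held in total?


Total items = chunks * items_per_chunk
= 6 * 3
= 18


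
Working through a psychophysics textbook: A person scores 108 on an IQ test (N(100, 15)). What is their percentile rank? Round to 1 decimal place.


z = (IQ - mean) / SD
z = (108 - 100) / 15 = 0.5333
Percentile = Phi(0.5333) * 100
Phi(0.5333) = 0.703087
= 70.3


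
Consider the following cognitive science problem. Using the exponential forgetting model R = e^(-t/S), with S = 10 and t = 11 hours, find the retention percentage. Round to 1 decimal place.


R = e^(-t/S)
-t/S = -11/10 = -1.1
R = e^(-1.1) = 0.332871
Percentage = 0.332871 * 100
= 33.3


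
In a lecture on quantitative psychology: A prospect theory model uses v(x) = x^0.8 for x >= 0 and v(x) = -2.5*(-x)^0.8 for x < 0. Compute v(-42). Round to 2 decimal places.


Since x = -42 < 0, use v(x) = -lambda*(-x)^alpha
(-x) = 42
42^0.8 = 19.8884
v(-42) = -2.5 * 19.8884
= -49.72


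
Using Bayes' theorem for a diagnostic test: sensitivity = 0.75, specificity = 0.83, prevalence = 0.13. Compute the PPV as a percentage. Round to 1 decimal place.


PPV = (sens * prev) / (sens * prev + (1-spec) * (1-prev))
Numerator = 0.75 * 0.13 = 0.0975
P(positive and no disease) = (1 - spec) * (1 - prev) = (1 - 0.83) * (1 - 0.13) = 0.1479
Denominator = 0.0975 + 0.1479 = 0.2454
PPV = 0.0975 / 0.2454 = 0.397311
As percentage = 39.7


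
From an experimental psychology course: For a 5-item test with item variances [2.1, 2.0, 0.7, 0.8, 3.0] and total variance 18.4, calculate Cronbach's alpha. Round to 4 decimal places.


alpha = (k/(k-1)) * (1 - sum(s_i^2)/s_total^2)
sum(item variances) = 8.6
k/(k-1) = 5/4 = 1.25
1 - 8.6/18.4 = 1 - 0.467391 = 0.532609
alpha = 1.25 * 0.532609
= 0.6658


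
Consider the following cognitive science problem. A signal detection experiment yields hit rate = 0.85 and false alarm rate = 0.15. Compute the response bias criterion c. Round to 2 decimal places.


c = -0.5 * (z(HR) + z(FAR))
z(0.85) = 1.0364
z(0.15) = -1.0364
c = -0.5 * (1.0364 + -1.0364)
= -0.5 * 0.0
= 0.00


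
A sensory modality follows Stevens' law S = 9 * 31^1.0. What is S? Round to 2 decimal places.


S = 9 * 31^1.0
31^1.0 = 31.0
S = 9 * 31.0
= 279.00


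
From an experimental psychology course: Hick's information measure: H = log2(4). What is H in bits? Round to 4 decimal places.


H = log2(n)
H = log2(4)
= 2.0000


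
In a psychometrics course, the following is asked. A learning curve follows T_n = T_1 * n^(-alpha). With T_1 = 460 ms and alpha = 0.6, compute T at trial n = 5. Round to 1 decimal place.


T_n = 460 * 5^(-0.6)
5^(-0.6) = 0.380731
T_n = 460 * 0.380731
= 175.1 ms


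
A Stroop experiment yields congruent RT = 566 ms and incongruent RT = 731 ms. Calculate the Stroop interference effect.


Stroop effect = RT(incongruent) - RT(congruent)
= 731 - 566
= 165 ms


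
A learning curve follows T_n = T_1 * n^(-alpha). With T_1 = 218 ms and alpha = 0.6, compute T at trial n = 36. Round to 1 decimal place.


T_n = 218 * 36^(-0.6)
36^(-0.6) = 0.116471
T_n = 218 * 0.116471
= 25.4 ms


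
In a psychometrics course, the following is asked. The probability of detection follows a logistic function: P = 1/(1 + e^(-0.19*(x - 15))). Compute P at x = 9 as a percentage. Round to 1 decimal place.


P(x) = 1/(1 + e^(-0.19*(9 - 15)))
Exponent = -0.19 * -6 = 1.14
e^(1.14) = 3.126768
P = 1/(1 + 3.126768) = 0.24232
Percentage = 24.2


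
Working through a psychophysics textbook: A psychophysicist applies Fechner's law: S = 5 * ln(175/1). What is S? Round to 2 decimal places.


S = 5 * ln(175/1)
I/I0 = 175.0
ln(175.0) = 5.1648
S = 5 * 5.1648
= 25.82


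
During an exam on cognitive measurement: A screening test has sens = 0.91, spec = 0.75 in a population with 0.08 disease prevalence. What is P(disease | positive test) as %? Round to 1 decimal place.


PPV = (sens * prev) / (sens * prev + (1-spec) * (1-prev))
Numerator = 0.91 * 0.08 = 0.0728
P(positive and no disease) = (1 - spec) * (1 - prev) = (1 - 0.75) * (1 - 0.08) = 0.23
Denominator = 0.0728 + 0.23 = 0.3028
PPV = 0.0728 / 0.3028 = 0.240423
As percentage = 24.0


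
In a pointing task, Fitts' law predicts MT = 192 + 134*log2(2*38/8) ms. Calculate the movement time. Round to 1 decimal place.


MT = 192 + 134 * log2(2*38/8)
2D/W = 9.5
log2(9.5) = 3.2479
MT = 192 + 134 * 3.2479
= 627.2 ms


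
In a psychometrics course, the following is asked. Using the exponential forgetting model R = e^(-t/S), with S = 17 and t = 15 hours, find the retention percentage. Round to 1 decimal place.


R = e^(-t/S)
-t/S = -15/17 = -0.882353
R = e^(-0.882353) = 0.413808
Percentage = 0.413808 * 100
= 41.4


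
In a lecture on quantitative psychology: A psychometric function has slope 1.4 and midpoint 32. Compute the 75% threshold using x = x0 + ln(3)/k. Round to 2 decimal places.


At P = 0.75: 0.75 = 1/(1 + e^(-k*(x-x0)))
Solving: e^(-k*(x-x0)) = 1/3
x = x0 + ln(3)/k
ln(3) = 1.0986
x = 32 + 1.0986/1.4
= 32 + 0.7847
= 32.78


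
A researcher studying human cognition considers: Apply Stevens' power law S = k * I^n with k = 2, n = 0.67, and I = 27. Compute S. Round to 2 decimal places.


S = 2 * 27^0.67
27^0.67 = 9.0994
S = 2 * 9.0994
= 18.20


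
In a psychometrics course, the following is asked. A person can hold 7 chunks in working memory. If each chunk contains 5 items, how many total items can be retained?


Total items = chunks * items_per_chunk
= 7 * 5
= 35


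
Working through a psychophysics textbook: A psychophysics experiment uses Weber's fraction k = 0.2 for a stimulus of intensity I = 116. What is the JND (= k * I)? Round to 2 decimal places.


JND = k * I
JND = 0.2 * 116
= 23.20


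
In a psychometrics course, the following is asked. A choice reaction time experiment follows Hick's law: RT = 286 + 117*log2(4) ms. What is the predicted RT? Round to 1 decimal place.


RT = 286 + 117 * log2(4)
log2(4) = 2.0
RT = 286 + 117 * 2.0
= 286 + 234.0
= 520.0 ms


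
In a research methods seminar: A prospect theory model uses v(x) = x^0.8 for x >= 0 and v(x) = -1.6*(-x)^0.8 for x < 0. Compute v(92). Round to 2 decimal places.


Since x = 92 >= 0, use v(x) = x^0.8
92^0.8 = 37.2418
v(92) = 37.24


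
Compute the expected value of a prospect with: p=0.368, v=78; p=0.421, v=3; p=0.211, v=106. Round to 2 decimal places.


EU = sum(p_i * v_i)
0.368 * 78 = 28.704
0.421 * 3 = 1.263
0.211 * 106 = 22.366
EU = 28.704 + 1.263 + 22.366
= 52.33


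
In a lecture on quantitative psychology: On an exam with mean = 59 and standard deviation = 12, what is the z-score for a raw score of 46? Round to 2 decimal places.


z = (X - mu) / sigma
= (46 - 59) / 12
= -13 / 12
= -1.08


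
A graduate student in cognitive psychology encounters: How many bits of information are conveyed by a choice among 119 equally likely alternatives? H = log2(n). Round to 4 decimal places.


H = log2(n)
H = log2(119)
= 6.8948


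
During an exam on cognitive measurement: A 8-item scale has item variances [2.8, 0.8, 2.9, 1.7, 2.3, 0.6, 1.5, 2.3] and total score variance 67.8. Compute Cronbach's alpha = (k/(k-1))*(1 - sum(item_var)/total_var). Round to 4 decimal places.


alpha = (k/(k-1)) * (1 - sum(s_i^2)/s_total^2)
sum(item variances) = 14.9
k/(k-1) = 8/7 = 1.142857
1 - 14.9/67.8 = 1 - 0.219764 = 0.780236
alpha = 1.142857 * 0.780236
= 0.8917


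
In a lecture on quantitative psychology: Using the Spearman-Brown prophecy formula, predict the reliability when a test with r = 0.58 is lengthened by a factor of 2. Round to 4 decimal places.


r_new = n*r / (1 + (n-1)*r)
Numerator = 2 * 0.58 = 1.16
Denominator = 1 + 1 * 0.58 = 1.58
r_new = 1.16 / 1.58
= 0.7342


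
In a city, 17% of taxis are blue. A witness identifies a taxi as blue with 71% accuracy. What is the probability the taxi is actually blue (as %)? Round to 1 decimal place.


P(blue | says blue) = P(says blue | blue)*P(blue) / [P(says blue | blue)*P(blue) + P(says blue | not blue)*P(not blue)]
Numerator = 0.71 * 0.17 = 0.1207
False identification = 0.29 * 0.83 = 0.2407
P = 0.1207 / (0.1207 + 0.2407)
= 0.1207 / 0.3614
As percentage = 33.4
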